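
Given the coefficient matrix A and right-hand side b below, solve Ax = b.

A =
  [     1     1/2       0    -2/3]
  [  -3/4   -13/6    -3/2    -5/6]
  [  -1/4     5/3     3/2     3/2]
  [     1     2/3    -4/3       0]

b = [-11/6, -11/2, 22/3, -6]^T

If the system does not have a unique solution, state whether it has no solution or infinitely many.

infinitely many solutions

Row-reduce:
R2 ← R2 + 3/4·R1.
R3 ← R3 + 1/4·R1.
R4 ← R4 − 1·R1.
R2 ← R2 / (-43/24).
R1 ← R1 − 1/2·R2.
R3 ← R3 − 43/24·R2.
R4 ← R4 − 1/6·R2.
Swap R3 and R4.
R3 ← R3 / (-190/129).
R1 ← R1 + 18/43·R3.
R2 ← R2 − 36/43·R3.
Rank is 3 with 4 unknowns, leaving x_4 free.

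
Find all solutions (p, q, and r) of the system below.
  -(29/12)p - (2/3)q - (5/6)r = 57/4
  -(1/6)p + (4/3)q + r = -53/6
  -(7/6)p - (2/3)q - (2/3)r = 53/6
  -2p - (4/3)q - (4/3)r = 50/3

no solution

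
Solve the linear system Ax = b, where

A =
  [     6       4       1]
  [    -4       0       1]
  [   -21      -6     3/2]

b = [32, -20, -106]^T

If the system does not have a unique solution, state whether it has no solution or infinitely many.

Row-reduce:
R1 ← R1 / (6).
R2 ← R2 + 4·R1.
R3 ← R3 + 21·R1.
R2 ← R2 / (8/3).
R1 ← R1 − 2/3·R2.
R3 ← R3 − 8·R2.
Row 3 reduces to 0 = 2, a contradiction. The system is inconsistent.

no solution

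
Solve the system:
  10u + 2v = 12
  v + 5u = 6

infinitely many solutions

Row-reduce:
R1 ← R1 / (10).
R2 ← R2 − 5·R1.
Rank is 1 with 2 unknowns, leaving v free.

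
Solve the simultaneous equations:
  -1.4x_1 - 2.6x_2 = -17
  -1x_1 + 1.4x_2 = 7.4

x_1 = 1, x_2 = 6

Row-reduce the augmented matrix:
R1 ← R1 / (-7/5).
R2 ← R2 + 1·R1.
R2 ← R2 / (114/35).
R1 ← R1 − 13/7·R2.
Reading off the reduced rows gives x_1 = 1, x_2 = 6.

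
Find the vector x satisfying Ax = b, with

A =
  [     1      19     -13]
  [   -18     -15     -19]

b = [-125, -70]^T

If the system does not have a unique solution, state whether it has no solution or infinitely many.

infinitely many solutions

Row-reduce:
R2 ← R2 + 18·R1.
R2 ← R2 / (327).
R1 ← R1 − 19·R2.
Rank is 2 with 3 unknowns, leaving x_3 free.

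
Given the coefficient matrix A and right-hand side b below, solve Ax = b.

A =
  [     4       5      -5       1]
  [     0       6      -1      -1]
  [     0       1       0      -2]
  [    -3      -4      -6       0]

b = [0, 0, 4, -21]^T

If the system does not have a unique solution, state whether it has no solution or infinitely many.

Row-reduce the augmented matrix:
R1 ← R1 / (4).
R4 ← R4 + 3·R1.
R2 ← R2 / (6).
R1 ← R1 − 5/4·R2.
R3 ← R3 − 1·R2.
R4 ← R4 + 1/4·R2.
R3 ← R3 / (1/6).
R1 ← R1 + 25/24·R3.
R2 ← R2 + 1/6·R3.
R4 ← R4 + 235/24·R3.
R4 ← R4 / (-107).
R1 ← R1 + 11·R4.
R2 ← R2 + 2·R4.
R3 ← R3 + 11·R4.
Reading off the reduced rows gives x_1 = 3, x_2 = 0, x_3 = 2, x_4 = -2.

x_1 = 3, x_2 = 0, x_3 = 2, x_4 = -2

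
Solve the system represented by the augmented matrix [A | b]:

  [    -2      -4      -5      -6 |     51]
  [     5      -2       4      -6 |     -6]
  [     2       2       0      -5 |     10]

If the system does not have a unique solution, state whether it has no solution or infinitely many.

infinitely many solutions

Row-reduce:
R1 ← R1 / (-2).
R2 ← R2 − 5·R1.
R3 ← R3 − 2·R1.
R2 ← R2 / (-12).
R1 ← R1 − 2·R2.
R3 ← R3 + 2·R2.
R3 ← R3 / (-43/12).
R1 ← R1 − 13/12·R3.
R2 ← R2 − 17/24·R3.
Rank is 3 with 4 unknowns, leaving x_4 free.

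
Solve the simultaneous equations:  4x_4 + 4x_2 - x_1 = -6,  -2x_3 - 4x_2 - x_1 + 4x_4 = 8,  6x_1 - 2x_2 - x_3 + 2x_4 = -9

Row-reduce:
R1 ← R1 / (-1).
R2 ← R2 + 1·R1.
R3 ← R3 − 6·R1.
R2 ← R2 / (-8).
R1 ← R1 + 4·R2.
R3 ← R3 − 22·R2.
R3 ← R3 / (-13/2).
R1 ← R1 − 1·R3.
R2 ← R2 − 1/4·R3.
Rank is 3 with 4 unknowns, leaving x_4 free.

infinitely many solutions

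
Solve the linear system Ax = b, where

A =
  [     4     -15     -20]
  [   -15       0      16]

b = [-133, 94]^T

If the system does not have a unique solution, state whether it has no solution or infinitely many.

infinitely many solutions

Row-reduce:
R1 ← R1 / (4).
R2 ← R2 + 15·R1.
R2 ← R2 / (-225/4).
R1 ← R1 + 15/4·R2.
Rank is 2 with 3 unknowns, leaving x_3 free.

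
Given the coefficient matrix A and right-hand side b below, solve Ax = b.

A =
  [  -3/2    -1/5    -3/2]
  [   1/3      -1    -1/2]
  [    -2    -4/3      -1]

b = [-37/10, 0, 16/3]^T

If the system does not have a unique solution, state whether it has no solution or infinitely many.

x_1 = -3, x_2 = -4, x_3 = 6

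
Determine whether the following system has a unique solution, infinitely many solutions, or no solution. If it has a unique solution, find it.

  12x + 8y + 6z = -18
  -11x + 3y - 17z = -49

infinitely many solutions

Row-reduce:
R1 ← R1 / (12).
R2 ← R2 + 11·R1.
R2 ← R2 / (31/3).
R1 ← R1 − 2/3·R2.
Rank is 2 with 3 unknowns, leaving z free.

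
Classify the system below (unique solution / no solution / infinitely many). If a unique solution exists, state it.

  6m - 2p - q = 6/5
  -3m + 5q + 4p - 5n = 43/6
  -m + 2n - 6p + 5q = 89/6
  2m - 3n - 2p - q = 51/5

Row-reduce the augmented matrix:
R1 ← R1 / (6).
R2 ← R2 + 3·R1.
R3 ← R3 + 1·R1.
R4 ← R4 − 2·R1.
R2 ← R2 / (-5).
R3 ← R3 − 2·R2.
R4 ← R4 + 3·R2.
R3 ← R3 / (-77/15).
R1 ← R1 + 1/3·R3.
R2 ← R2 + 3/5·R3.
R4 ← R4 + 47/15·R3.
R4 ← R4 / (-571/77).
R1 ← R1 + 46/77·R4.
R2 ← R2 + 129/77·R4.
R3 ← R3 + 199/154·R4.
Reading off the reduced rows gives m = -1/2, n = -7/3, p = -5/2, q = 4/5.

m = -1/2, n = -7/3, p = -5/2, q = 4/5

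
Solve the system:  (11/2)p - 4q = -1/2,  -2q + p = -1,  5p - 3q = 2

Row-reduce:
R1 ← R1 / (11/2).
R2 ← R2 − 1·R1.
R3 ← R3 − 5·R1.
R2 ← R2 / (-14/11).
R1 ← R1 + 8/11·R2.
R3 ← R3 − 7/11·R2.
Row 3 reduces to 0 = 2, a contradiction. The system is inconsistent.

no solution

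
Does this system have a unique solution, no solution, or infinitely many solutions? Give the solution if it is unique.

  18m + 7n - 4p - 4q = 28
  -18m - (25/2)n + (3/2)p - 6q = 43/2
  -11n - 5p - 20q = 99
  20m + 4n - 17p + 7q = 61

infinitely many solutions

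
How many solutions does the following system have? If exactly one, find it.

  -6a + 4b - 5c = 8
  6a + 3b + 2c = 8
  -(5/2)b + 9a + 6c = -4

Row-reduce:
R1 ← R1 / (-6).
R2 ← R2 − 6·R1.
R3 ← R3 − 9·R1.
R2 ← R2 / (7).
R1 ← R1 + 2/3·R2.
R3 ← R3 − 7/2·R2.
Rank is 2 with 3 unknowns, leaving c free.

infinitely many solutions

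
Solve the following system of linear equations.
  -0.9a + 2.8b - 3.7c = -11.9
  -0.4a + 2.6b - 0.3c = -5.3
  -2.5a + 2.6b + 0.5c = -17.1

a = 6, b = -1, c = 1

Row-reduce the augmented matrix:
R1 ← R1 / (-9/10).
R2 ← R2 + 2/5·R1.
R3 ← R3 + 5/2·R1.
R2 ← R2 / (61/45).
R1 ← R1 + 28/9·R2.
R3 ← R3 + 233/45·R2.
R3 ← R3 / (9707/610).
R1 ← R1 − 439/61·R3.
R2 ← R2 − 121/122·R3.
Reading off the reduced rows gives a = 6, b = -1, c = 1.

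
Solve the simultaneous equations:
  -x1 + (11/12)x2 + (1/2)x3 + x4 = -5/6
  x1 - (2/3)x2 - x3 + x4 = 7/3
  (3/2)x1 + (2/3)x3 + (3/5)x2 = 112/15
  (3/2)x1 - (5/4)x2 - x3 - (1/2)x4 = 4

no solution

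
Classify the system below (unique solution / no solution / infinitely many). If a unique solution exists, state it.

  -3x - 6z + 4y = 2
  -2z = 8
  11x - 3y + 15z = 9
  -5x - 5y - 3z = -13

x = 6, y = -1, z = -4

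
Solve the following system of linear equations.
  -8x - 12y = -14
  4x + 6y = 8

no solution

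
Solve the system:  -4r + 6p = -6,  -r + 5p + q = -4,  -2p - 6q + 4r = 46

Row-reduce the augmented matrix:
R1 ← R1 / (6).
R2 ← R2 − 5·R1.
R3 ← R3 + 2·R1.
R3 ← R3 + 6·R2.
R3 ← R3 / (50/3).
R1 ← R1 + 2/3·R3.
R2 ← R2 − 7/3·R3.
Reading off the reduced rows gives p = 1, q = -6, r = 3.

p = 1, q = -6, r = 3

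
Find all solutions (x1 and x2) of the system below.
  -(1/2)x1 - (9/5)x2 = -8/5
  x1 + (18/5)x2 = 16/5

infinitely many solutions

Row-reduce:
R1 ← R1 / (-1/2).
R2 ← R2 − 1·R1.
Rank is 1 with 2 unknowns, leaving x2 free.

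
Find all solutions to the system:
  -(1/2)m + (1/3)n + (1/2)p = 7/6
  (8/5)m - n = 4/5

Row-reduce:
R1 ← R1 / (-1/2).
R2 ← R2 − 8/5·R1.
R2 ← R2 / (1/15).
R1 ← R1 + 2/3·R2.
Rank is 2 with 3 unknowns, leaving p free.

infinitely many solutions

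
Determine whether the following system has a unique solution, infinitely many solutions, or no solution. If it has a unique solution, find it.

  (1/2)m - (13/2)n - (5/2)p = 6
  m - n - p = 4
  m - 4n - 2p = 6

infinitely many solutions

Row-reduce:
R1 ← R1 / (1/2).
R2 ← R2 − 1·R1.
R3 ← R3 − 1·R1.
R2 ← R2 / (12).
R1 ← R1 + 13·R2.
R3 ← R3 − 9·R2.
Rank is 2 with 3 unknowns, leaving p free.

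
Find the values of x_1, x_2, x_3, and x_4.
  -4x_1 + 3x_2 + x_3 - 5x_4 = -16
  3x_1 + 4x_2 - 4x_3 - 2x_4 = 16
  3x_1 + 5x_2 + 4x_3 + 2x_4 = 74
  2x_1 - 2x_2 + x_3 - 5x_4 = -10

Row-reduce the augmented matrix:
R1 ← R1 / (-4).
R2 ← R2 − 3·R1.
R3 ← R3 − 3·R1.
R4 ← R4 − 2·R1.
R2 ← R2 / (25/4).
R1 ← R1 + 3/4·R2.
R3 ← R3 − 29/4·R2.
R4 ← R4 + 1/2·R2.
R3 ← R3 / (213/25).
R1 ← R1 + 16/25·R3.
R2 ← R2 + 13/25·R3.
R4 ← R4 − 31/25·R3.
R4 ← R4 / (-616/71).
R1 ← R1 − 66/71·R4.
R2 ← R2 + 44/71·R4.
R3 ← R3 − 41/71·R4.
Reading off the reduced rows gives x_1 = 6, x_2 = 6, x_3 = 5, x_4 = 3.

x_1 = 6, x_2 = 6, x_3 = 5, x_4 = 3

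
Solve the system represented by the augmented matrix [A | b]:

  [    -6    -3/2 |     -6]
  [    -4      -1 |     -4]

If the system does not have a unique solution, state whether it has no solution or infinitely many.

infinitely many solutions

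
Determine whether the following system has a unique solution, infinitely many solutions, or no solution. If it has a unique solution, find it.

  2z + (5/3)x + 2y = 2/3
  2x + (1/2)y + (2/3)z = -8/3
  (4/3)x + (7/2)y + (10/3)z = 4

infinitely many solutions

Row-reduce:
R1 ← R1 / (5/3).
R2 ← R2 − 2·R1.
R3 ← R3 − 4/3·R1.
R2 ← R2 / (-19/10).
R1 ← R1 − 6/5·R2.
R3 ← R3 − 19/10·R2.
Rank is 2 with 3 unknowns, leaving z free.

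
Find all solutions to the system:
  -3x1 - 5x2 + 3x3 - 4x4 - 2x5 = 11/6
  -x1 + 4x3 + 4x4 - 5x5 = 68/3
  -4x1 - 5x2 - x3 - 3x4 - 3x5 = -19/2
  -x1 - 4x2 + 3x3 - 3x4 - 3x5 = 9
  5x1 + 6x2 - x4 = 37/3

Row-reduce the augmented matrix:
R1 ← R1 / (-3).
R2 ← R2 + 1·R1.
R3 ← R3 + 4·R1.
R4 ← R4 + 1·R1.
R5 ← R5 − 5·R1.
R2 ← R2 / (5/3).
R1 ← R1 − 5/3·R2.
R3 ← R3 − 5/3·R2.
R4 ← R4 + 7/3·R2.
R5 ← R5 + 7/3·R2.
R3 ← R3 / (-8).
R1 ← R1 + 4·R3.
R2 ← R2 − 9/5·R3.
R4 ← R4 − 31/5·R3.
R5 ← R5 − 46/5·R3.
R4 ← R4 / (139/40).
R1 ← R1 + 5/2·R4.
R2 ← R2 − 101/40·R4.
R3 ← R3 − 3/8·R4.
R5 ← R5 + 73/20·R4.
R5 ← R5 / (-1441/139).
R1 ← R1 + 113/139·R5.
R2 ← R2 − 299/139·R5.
R3 ← R3 − 10/139·R5.
R4 ← R4 + 212/139·R5.
Reading off the reduced rows gives x1 = 2, x2 = 1/2, x3 = 3, x4 = 2/3, x5 = -2.

x1 = 2, x2 = 1/2, x3 = 3, x4 = 2/3, x5 = -2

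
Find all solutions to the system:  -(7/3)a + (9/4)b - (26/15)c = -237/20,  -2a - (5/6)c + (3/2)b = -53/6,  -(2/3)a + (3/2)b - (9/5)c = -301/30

Row-reduce:
R1 ← R1 / (-7/3).
R2 ← R2 + 2·R1.
R3 ← R3 + 2/3·R1.
R2 ← R2 / (-3/7).
R1 ← R1 + 27/28·R2.
R3 ← R3 − 6/7·R2.
Row 3 reduces to 0 = -4, a contradiction. The system is inconsistent.

no solution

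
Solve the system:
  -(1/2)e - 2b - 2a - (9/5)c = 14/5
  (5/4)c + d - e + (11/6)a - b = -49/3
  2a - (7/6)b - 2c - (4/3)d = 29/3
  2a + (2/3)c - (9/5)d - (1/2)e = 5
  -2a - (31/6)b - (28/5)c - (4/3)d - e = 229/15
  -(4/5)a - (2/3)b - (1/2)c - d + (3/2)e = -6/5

a = -1, b = 6, c = -6, d = -5, e = -4

Row-reduce the augmented matrix:
R1 ← R1 / (-2).
R2 ← R2 − 11/6·R1.
R3 ← R3 − 2·R1.
R4 ← R4 − 2·R1.
R5 ← R5 + 2·R1.
R6 ← R6 + 4/5·R1.
R2 ← R2 / (-17/6).
R1 ← R1 − 1·R2.
R3 ← R3 + 19/6·R2.
R4 ← R4 + 2·R2.
R5 ← R5 + 19/6·R2.
R6 ← R6 − 2/15·R2.
R3 ← R3 / (-57/17).
R1 ← R1 − 129/170·R3.
R2 ← R2 − 12/85·R3.
R4 ← R4 + 217/255·R3.
R5 ← R5 + 57/17·R3.
R6 ← R6 − 171/850·R3.
R4 ← R4 / (-4832/2565).
R1 ← R1 + 23/114·R4.
R2 ← R2 + 26/57·R4.
R3 ← R3 − 125/171·R4.
R6 ← R6 + 11/10·R4.
Swap R5 and R6.
R5 ← R5 / (10723813/5798400).
R1 ← R1 − 7179/386560·R5.
R2 ← R2 − 60361/96640·R5.
R3 ← R3 + 16887/38656·R5.
R4 ← R4 − 5281/38656·R5.
R6 reduces to 0 = 0, so the extra equation is consistent.
Reading off the reduced rows gives a = -1, b = 6, c = -6, d = -5, e = -4.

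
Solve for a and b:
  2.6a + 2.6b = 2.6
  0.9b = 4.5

a = -4, b = 5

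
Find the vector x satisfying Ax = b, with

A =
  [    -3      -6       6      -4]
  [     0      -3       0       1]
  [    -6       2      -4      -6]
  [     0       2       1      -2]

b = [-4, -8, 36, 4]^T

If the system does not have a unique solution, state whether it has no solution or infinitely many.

x_1 = -6, x_2 = 3, x_3 = 0, x_4 = 1

Row-reduce the augmented matrix:
R1 ← R1 / (-3).
R3 ← R3 + 6·R1.
R2 ← R2 / (-3).
R1 ← R1 − 2·R2.
R3 ← R3 − 14·R2.
R4 ← R4 − 2·R2.
R3 ← R3 / (-16).
R1 ← R1 + 2·R3.
R4 ← R4 − 1·R3.
R4 ← R4 / (-11/12).
R1 ← R1 − 7/6·R4.
R2 ← R2 + 1/3·R4.
R3 ← R3 + 5/12·R4.
Reading off the reduced rows gives x_1 = -6, x_2 = 3, x_3 = 0, x_4 = 1.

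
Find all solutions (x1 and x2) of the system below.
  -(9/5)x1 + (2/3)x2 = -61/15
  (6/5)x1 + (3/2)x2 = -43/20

x1 = 4/3, x2 = -5/2

Row-reduce the augmented matrix:
R1 ← R1 / (-9/5).
R2 ← R2 − 6/5·R1.
R2 ← R2 / (35/18).
R1 ← R1 + 10/27·R2.
Reading off the reduced rows gives x1 = 4/3, x2 = -5/2.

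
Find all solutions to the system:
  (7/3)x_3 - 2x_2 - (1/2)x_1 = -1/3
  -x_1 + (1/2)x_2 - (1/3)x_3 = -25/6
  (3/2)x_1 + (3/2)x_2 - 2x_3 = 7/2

no solution

Row-reduce:
R1 ← R1 / (-1/2).
R2 ← R2 + 1·R1.
R3 ← R3 − 3/2·R1.
R2 ← R2 / (9/2).
R1 ← R1 − 4·R2.
R3 ← R3 + 9/2·R2.
Row 3 reduces to 0 = -1, a contradiction. The system is inconsistent.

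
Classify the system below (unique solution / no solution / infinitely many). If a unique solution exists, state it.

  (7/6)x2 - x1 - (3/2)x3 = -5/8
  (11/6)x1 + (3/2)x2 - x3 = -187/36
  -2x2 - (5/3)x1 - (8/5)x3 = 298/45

Row-reduce the augmented matrix:
R1 ← R1 / (-1).
R2 ← R2 − 11/6·R1.
R3 ← R3 + 5/3·R1.
R2 ← R2 / (131/36).
R1 ← R1 + 7/6·R2.
R3 ← R3 + 71/18·R2.
R3 ← R3 / (-2073/655).
R1 ← R1 − 39/131·R3.
R2 ← R2 + 135/131·R3.
Reading off the reduced rows gives x1 = -4/3, x2 = -2, x3 = -1/4.

x1 = -4/3, x2 = -2, x3 = -1/4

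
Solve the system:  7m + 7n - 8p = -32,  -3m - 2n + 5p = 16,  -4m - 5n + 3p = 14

no solution

Row-reduce:
R1 ← R1 / (7).
R2 ← R2 + 3·R1.
R3 ← R3 + 4·R1.
R1 ← R1 − 1·R2.
R3 ← R3 + 1·R2.
Row 3 reduces to 0 = -2, a contradiction. The system is inconsistent.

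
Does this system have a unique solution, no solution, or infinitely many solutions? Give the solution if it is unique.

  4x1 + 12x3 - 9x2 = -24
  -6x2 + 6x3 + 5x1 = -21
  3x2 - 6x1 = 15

no solution

Row-reduce:
R1 ← R1 / (4).
R2 ← R2 − 5·R1.
R3 ← R3 + 6·R1.
R2 ← R2 / (21/4).
R1 ← R1 + 9/4·R2.
R3 ← R3 + 21/2·R2.
Row 3 reduces to 0 = -3, a contradiction. The system is inconsistent.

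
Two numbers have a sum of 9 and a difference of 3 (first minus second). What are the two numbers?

first number: 6, second number: 3

Let x = first number, y = second number.
  x + y = 9
  x - y = 3
Row-reduce the augmented matrix:
R2 ← R2 − 1·R1.
R2 ← R2 / (-2).
R1 ← R1 − 1·R2.
Reading off the reduced rows gives x = 6, y = 3.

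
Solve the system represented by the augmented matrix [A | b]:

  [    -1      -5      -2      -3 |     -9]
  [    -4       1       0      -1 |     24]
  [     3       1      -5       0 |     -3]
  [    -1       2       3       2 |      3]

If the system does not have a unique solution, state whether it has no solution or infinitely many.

x_1 = -3, x_2 = 6, x_3 = 0, x_4 = -6

Row-reduce the augmented matrix:
R1 ← R1 / (-1).
R2 ← R2 + 4·R1.
R3 ← R3 − 3·R1.
R4 ← R4 + 1·R1.
R2 ← R2 / (21).
R1 ← R1 − 5·R2.
R3 ← R3 + 14·R2.
R4 ← R4 − 7·R2.
R3 ← R3 / (-17/3).
R1 ← R1 − 2/21·R3.
R2 ← R2 − 8/21·R3.
R4 ← R4 − 7/3·R3.
R4 ← R4 / (11/17).
R1 ← R1 − 6/17·R4.
R2 ← R2 − 7/17·R4.
R3 ← R3 − 5/17·R4.
Reading off the reduced rows gives x_1 = -3, x_2 = 6, x_3 = 0, x_4 = -6.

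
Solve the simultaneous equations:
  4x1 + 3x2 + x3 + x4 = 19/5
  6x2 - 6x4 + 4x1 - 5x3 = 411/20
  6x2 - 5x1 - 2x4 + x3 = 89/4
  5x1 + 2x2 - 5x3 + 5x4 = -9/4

x1 = -4/5, x2 = 11/4, x3 = -1/4, x4 = -1

Row-reduce the augmented matrix:
R1 ← R1 / (4).
R2 ← R2 − 4·R1.
R3 ← R3 + 5·R1.
R4 ← R4 − 5·R1.
R2 ← R2 / (3).
R1 ← R1 − 3/4·R2.
R3 ← R3 − 39/4·R2.
R4 ← R4 + 7/4·R2.
R3 ← R3 / (87/4).
R1 ← R1 − 7/4·R3.
R2 ← R2 + 2·R3.
R4 ← R4 + 39/4·R3.
R4 ← R4 / (829/87).
R1 ← R1 − 20/87·R4.
R2 ← R2 + 9/29·R4.
R3 ← R3 − 88/87·R4.
Reading off the reduced rows gives x1 = -4/5, x2 = 11/4, x3 = -1/4, x4 = -1.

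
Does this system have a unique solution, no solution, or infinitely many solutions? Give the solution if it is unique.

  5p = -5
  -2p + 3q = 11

Row-reduce the augmented matrix:
R1 ← R1 / (5).
R2 ← R2 + 2·R1.
R2 ← R2 / (3).
Reading off the reduced rows gives p = -1, q = 3.

p = -1, q = 3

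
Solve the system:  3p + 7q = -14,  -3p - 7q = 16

Row-reduce:
R1 ← R1 / (3).
R2 ← R2 + 3·R1.
Row 2 reduces to 0 = 2, a contradiction. The system is inconsistent.

no solution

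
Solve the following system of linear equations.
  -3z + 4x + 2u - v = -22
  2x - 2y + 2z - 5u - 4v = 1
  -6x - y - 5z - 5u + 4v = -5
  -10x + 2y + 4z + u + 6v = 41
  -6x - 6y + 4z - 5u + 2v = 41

Row-reduce:
R1 ← R1 / (4).
R2 ← R2 − 2·R1.
R3 ← R3 + 6·R1.
R4 ← R4 + 10·R1.
R5 ← R5 + 6·R1.
R2 ← R2 / (-2).
R3 ← R3 + 1·R2.
R4 ← R4 − 2·R2.
R5 ← R5 + 6·R2.
R3 ← R3 / (-45/4).
R1 ← R1 + 3/4·R3.
R2 ← R2 + 7/4·R3.
R5 ← R5 + 11·R3.
Swap R4 and R5.
R4 ← R4 / (676/45).
R1 ← R1 − 13/30·R4.
R2 ← R2 − 128/45·R4.
R3 ← R3 + 4/45·R4.
Row 5 reduces to 0 = -2, a contradiction. The system is inconsistent.

no solution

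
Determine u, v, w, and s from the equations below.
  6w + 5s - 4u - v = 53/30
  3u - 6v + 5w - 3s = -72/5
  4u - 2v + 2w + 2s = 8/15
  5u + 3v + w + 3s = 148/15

u = 1/3, v = 7/5, w = -1/2, s = 3/2

Row-reduce the augmented matrix:
R1 ← R1 / (-4).
R2 ← R2 − 3·R1.
R3 ← R3 − 4·R1.
R4 ← R4 − 5·R1.
R2 ← R2 / (-27/4).
R1 ← R1 − 1/4·R2.
R3 ← R3 + 3·R2.
R4 ← R4 − 7/4·R2.
R3 ← R3 / (34/9).
R1 ← R1 + 31/27·R3.
R2 ← R2 + 38/27·R3.
R4 ← R4 − 296/27·R3.
R4 ← R4 / (-505/51).
R1 ← R1 − 41/51·R4.
R2 ← R2 − 121/51·R4.
R3 ← R3 − 30/17·R4.
Reading off the reduced rows gives u = 1/3, v = 7/5, w = -1/2, s = 3/2.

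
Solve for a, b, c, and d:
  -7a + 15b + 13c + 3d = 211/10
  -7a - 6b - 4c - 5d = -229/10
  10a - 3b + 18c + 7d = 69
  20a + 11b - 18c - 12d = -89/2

Row-reduce the augmented matrix:
R1 ← R1 / (-7).
R2 ← R2 + 7·R1.
R3 ← R3 − 10·R1.
R4 ← R4 − 20·R1.
R2 ← R2 / (-21).
R1 ← R1 + 15/7·R2.
R3 ← R3 − 129/7·R2.
R4 ← R4 − 377/7·R2.
R3 ← R3 / (1061/49).
R1 ← R1 + 6/49·R3.
R2 ← R2 − 17/21·R3.
R4 ← R4 + 3595/147·R3.
R4 ← R4 / (-20295/1061).
R1 ← R1 − 437/1061·R4.
R2 ← R2 − 235/1061·R4.
R3 ← R3 − 209/1061·R4.
Reading off the reduced rows gives a = 6/5, b = -1/2, c = 5/2, d = 3/2.

a = 6/5, b = -1/2, c = 5/2, d = 3/2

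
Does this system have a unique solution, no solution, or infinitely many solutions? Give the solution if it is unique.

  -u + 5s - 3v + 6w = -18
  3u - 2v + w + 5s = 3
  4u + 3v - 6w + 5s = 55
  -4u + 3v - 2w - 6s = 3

Row-reduce the augmented matrix:
R1 ← R1 / (-1).
R2 ← R2 − 3·R1.
R3 ← R3 − 4·R1.
R4 ← R4 + 4·R1.
R2 ← R2 / (-11).
R1 ← R1 − 3·R2.
R3 ← R3 + 9·R2.
R4 ← R4 − 15·R2.
R3 ← R3 / (27/11).
R1 ← R1 + 9/11·R3.
R2 ← R2 + 19/11·R3.
R4 ← R4 + 1/11·R3.
R4 ← R4 / (43/27).
R1 ← R1 − 10/3·R4.
R2 ← R2 − 115/27·R4.
R3 ← R3 − 95/27·R4.
Reading off the reduced rows gives u = -1, v = 5, w = -4, s = 4.

u = -1, v = 5, w = -4, s = 4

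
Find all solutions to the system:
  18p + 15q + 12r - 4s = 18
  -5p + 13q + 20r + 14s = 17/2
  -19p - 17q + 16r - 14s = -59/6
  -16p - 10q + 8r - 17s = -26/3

Row-reduce the augmented matrix:
R1 ← R1 / (18).
R2 ← R2 + 5·R1.
R3 ← R3 + 19·R1.
R4 ← R4 + 16·R1.
R2 ← R2 / (103/6).
R1 ← R1 − 5/6·R2.
R3 ← R3 + 7/6·R2.
R4 ← R4 − 10/3·R2.
R3 ← R3 / (3116/103).
R1 ← R1 + 48/103·R3.
R2 ← R2 − 140/103·R3.
R4 ← R4 − 1456/103·R3.
R4 ← R4 / (-34945/2337).
R1 ← R1 + 2606/2337·R4.
R2 ← R2 − 1192/779·R4.
R3 ← R3 + 1340/2337·R4.
Reading off the reduced rows gives p = 1/2, q = 1/3, r = 1/3, s = 0.

p = 1/2, q = 1/3, r = 1/3, s = 0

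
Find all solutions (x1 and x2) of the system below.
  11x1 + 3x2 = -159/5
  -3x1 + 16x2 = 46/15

x1 = -14/5, x2 = -1/3

Row-reduce the augmented matrix:
R1 ← R1 / (11).
R2 ← R2 + 3·R1.
R2 ← R2 / (185/11).
R1 ← R1 − 3/11·R2.
Reading off the reduced rows gives x1 = -14/5, x2 = -1/3.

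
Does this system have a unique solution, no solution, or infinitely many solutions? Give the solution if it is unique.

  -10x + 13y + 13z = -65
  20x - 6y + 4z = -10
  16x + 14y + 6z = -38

x = 0, y = -1, z = -4

Row-reduce the augmented matrix:
R1 ← R1 / (-10).
R2 ← R2 − 20·R1.
R3 ← R3 − 16·R1.
R2 ← R2 / (20).
R1 ← R1 + 13/10·R2.
R3 ← R3 − 174/5·R2.
R3 ← R3 / (-127/5).
R1 ← R1 − 13/20·R3.
R2 ← R2 − 3/2·R3.
Reading off the reduced rows gives x = 0, y = -1, z = -4.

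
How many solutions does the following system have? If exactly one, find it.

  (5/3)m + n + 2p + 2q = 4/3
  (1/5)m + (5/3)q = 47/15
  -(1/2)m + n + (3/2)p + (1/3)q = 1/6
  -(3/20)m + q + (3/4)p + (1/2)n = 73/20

Row-reduce:
R1 ← R1 / (5/3).
R2 ← R2 − 1/5·R1.
R3 ← R3 + 1/2·R1.
R4 ← R4 + 3/20·R1.
R2 ← R2 / (-3/25).
R1 ← R1 − 3/5·R2.
R3 ← R3 − 13/10·R2.
R4 ← R4 − 59/100·R2.
R3 ← R3 / (-1/2).
R2 ← R2 − 2·R3.
R4 ← R4 + 1/4·R3.
Row 4 reduces to 0 = 2, a contradiction. The system is inconsistent.

no solution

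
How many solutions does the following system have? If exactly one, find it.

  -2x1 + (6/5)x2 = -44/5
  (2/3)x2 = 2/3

x1 = 5, x2 = 1

Row-reduce the augmented matrix:
R1 ← R1 / (-2).
R2 ← R2 / (2/3).
R1 ← R1 + 3/5·R2.
Reading off the reduced rows gives x1 = 5, x2 = 1.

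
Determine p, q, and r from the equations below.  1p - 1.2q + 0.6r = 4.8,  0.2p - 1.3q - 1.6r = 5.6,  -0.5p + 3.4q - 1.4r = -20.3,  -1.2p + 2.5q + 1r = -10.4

Row-reduce the augmented matrix:
R2 ← R2 − 1/5·R1.
R3 ← R3 + 1/2·R1.
R4 ← R4 + 6/5·R1.
R2 ← R2 / (-53/50).
R1 ← R1 + 6/5·R2.
R3 ← R3 − 14/5·R2.
R4 ← R4 − 53/50·R2.
R3 ← R3 / (-2991/530).
R1 ← R1 − 135/53·R3.
R2 ← R2 − 86/53·R3.
R4 reduces to 0 = 0, so the extra equation is consistent.
Reading off the reduced rows gives p = -3, q = -6, r = 1.

p = -3, q = -6, r = 1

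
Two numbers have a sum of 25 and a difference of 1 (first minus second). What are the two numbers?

first number: 13, second number: 12

Let x = first number, y = second number.
  y + x = 25
  x - y = 1
Row-reduce the augmented matrix:
R2 ← R2 − 1·R1.
R2 ← R2 / (-2).
R1 ← R1 − 1·R2.
Reading off the reduced rows gives x = 13, y = 12.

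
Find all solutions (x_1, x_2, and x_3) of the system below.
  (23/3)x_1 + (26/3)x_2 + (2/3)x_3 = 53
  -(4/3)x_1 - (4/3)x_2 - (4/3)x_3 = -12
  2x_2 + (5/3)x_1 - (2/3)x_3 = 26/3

Row-reduce:
R1 ← R1 / (23/3).
R2 ← R2 + 4/3·R1.
R3 ← R3 − 5/3·R1.
R2 ← R2 / (4/23).
R1 ← R1 − 26/23·R2.
R3 ← R3 − 8/69·R2.
Row 3 reduces to 0 = -1, a contradiction. The system is inconsistent.

no solution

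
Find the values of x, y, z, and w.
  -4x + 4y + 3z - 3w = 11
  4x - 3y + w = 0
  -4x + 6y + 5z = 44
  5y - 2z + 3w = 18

x = 1, y = 3, z = 6, w = 5

Row-reduce the augmented matrix:
R1 ← R1 / (-4).
R2 ← R2 − 4·R1.
R3 ← R3 + 4·R1.
R1 ← R1 + 1·R2.
R3 ← R3 − 2·R2.
R4 ← R4 − 5·R2.
R3 ← R3 / (-4).
R1 ← R1 − 9/4·R3.
R2 ← R2 − 3·R3.
R4 ← R4 + 17·R3.
R4 ← R4 / (-67/4).
R1 ← R1 − 43/16·R4.
R2 ← R2 − 13/4·R4.
R3 ← R3 + 7/4·R4.
Reading off the reduced rows gives x = 1, y = 3, z = 6, w = 5.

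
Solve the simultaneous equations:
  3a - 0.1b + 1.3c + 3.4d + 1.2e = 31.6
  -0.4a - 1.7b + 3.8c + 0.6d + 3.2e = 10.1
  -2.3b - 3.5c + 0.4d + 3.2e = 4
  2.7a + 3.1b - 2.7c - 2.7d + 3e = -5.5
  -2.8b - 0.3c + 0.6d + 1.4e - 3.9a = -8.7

Row-reduce the augmented matrix:
R1 ← R1 / (3).
R2 ← R2 + 2/5·R1.
R4 ← R4 − 27/10·R1.
R5 ← R5 + 39/10·R1.
R2 ← R2 / (-257/150).
R1 ← R1 + 1/30·R2.
R3 ← R3 + 23/10·R2.
R4 ← R4 − 319/100·R2.
R5 ← R5 + 293/100·R2.
R3 ← R3 / (-22703/2570).
R1 ← R1 − 183/514·R3.
R2 ← R2 + 596/257·R3.
R4 ← R4 − 18133/5140·R3.
R5 ← R5 + 27781/5140·R3.
R4 ← R4 / (-477192/113515).
R1 ← R1 − 24337/22703·R4.
R2 ← R2 + 7914/22703·R4.
R3 ← R3 − 2606/22703·R4.
R5 ← R5 − 871587/227030·R4.
R5 ← R5 / (1990071/397660).
R1 ← R1 − 266419/119298·R5.
R2 ← R2 + 44769/19883·R5.
R3 ← R3 − 21313/59649·R5.
R4 ← R4 + 217169/119298·R5.
Reading off the reduced rows gives a = 4, b = -1, c = 1, d = 5, e = 1.

a = 4, b = -1, c = 1, d = 5, e = 1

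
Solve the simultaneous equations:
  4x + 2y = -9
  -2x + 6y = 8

Row-reduce the augmented matrix:
R1 ← R1 / (4).
R2 ← R2 + 2·R1.
R2 ← R2 / (7).
R1 ← R1 − 1/2·R2.
Reading off the reduced rows gives x = -5/2, y = 1/2.

x = -5/2, y = 1/2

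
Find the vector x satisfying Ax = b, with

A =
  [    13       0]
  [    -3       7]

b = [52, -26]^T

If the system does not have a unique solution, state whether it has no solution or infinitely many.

Row-reduce the augmented matrix:
R1 ← R1 / (13).
R2 ← R2 + 3·R1.
R2 ← R2 / (7).
Reading off the reduced rows gives x_1 = 4, x_2 = -2.

x_1 = 4, x_2 = -2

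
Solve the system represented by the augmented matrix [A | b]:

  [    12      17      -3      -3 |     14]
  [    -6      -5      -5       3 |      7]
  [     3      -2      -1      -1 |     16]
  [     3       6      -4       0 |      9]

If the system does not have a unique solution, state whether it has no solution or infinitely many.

no solution

Row-reduce:
R1 ← R1 / (12).
R2 ← R2 + 6·R1.
R3 ← R3 − 3·R1.
R4 ← R4 − 3·R1.
R2 ← R2 / (7/2).
R1 ← R1 − 17/12·R2.
R3 ← R3 + 25/4·R2.
R4 ← R4 − 7/4·R2.
R3 ← R3 / (-83/7).
R1 ← R1 − 50/21·R3.
R2 ← R2 + 13/7·R3.
Row 4 reduces to 0 = -3/2, a contradiction. The system is inconsistent.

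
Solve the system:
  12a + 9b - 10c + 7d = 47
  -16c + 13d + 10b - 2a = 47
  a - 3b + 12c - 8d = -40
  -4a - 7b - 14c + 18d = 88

a = 2, b = -2, c = -2, d = 3

Row-reduce the augmented matrix:
R1 ← R1 / (12).
R2 ← R2 + 2·R1.
R3 ← R3 − 1·R1.
R4 ← R4 + 4·R1.
R2 ← R2 / (23/2).
R1 ← R1 − 3/4·R2.
R3 ← R3 + 15/4·R2.
R4 ← R4 + 4·R2.
R3 ← R3 / (488/69).
R1 ← R1 − 22/69·R3.
R2 ← R2 + 106/69·R3.
R4 ← R4 + 540/23·R3.
R4 ← R4 / (2953/244).
R1 ← R1 + 79/488·R4.
R2 ← R2 − 181/488·R4.
R3 ← R3 + 547/976·R4.
Reading off the reduced rows gives a = 2, b = -2, c = -2, d = 3.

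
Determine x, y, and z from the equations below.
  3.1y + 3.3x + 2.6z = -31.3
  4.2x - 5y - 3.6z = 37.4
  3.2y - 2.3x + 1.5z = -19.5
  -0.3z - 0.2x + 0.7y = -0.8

Row-reduce the augmented matrix:
R1 ← R1 / (33/10).
R2 ← R2 − 21/5·R1.
R3 ← R3 + 23/10·R1.
R4 ← R4 + 1/5·R1.
R2 ← R2 / (-492/55).
R1 ← R1 − 31/33·R2.
R3 ← R3 − 1769/330·R2.
R4 ← R4 − 293/330·R2.
R3 ← R3 / (-1528/1845).
R1 ← R1 − 23/369·R3.
R2 ← R2 − 95/123·R3.
R4 ← R4 + 1528/1845·R3.
R4 reduces to 0 = 0, so the extra equation is consistent.
Reading off the reduced rows gives x = -1, y = -4, z = -6.

x = -1, y = -4, z = -6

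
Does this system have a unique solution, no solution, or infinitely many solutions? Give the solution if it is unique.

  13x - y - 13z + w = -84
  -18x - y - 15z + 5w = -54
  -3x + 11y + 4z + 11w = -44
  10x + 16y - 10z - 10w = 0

Row-reduce the augmented matrix:
R1 ← R1 / (13).
R2 ← R2 + 18·R1.
R3 ← R3 + 3·R1.
R4 ← R4 − 10·R1.
R2 ← R2 / (-31/13).
R1 ← R1 + 1/13·R2.
R3 ← R3 − 140/13·R2.
R4 ← R4 − 218/13·R2.
R3 ← R3 / (-4589/31).
R1 ← R1 − 2/31·R3.
R2 ← R2 − 429/31·R3.
R4 ← R4 + 7194/31·R3.
R4 ← R4 / (-131606/4589).
R1 ← R1 + 512/4589·R4.
R2 ← R2 − 377/353·R4.
R3 ← R3 + 1242/4589·R4.
Reading off the reduced rows gives x = -2, y = 0, z = 4, w = -6.

x = -2, y = 0, z = 4, w = -6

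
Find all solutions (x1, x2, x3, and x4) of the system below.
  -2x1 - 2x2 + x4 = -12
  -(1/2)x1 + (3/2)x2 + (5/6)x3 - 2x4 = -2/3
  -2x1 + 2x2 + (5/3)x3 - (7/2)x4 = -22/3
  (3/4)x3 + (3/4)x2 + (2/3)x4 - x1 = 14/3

infinitely many solutions

Row-reduce:
R1 ← R1 / (-2).
R2 ← R2 + 1/2·R1.
R3 ← R3 + 2·R1.
R4 ← R4 + 1·R1.
R2 ← R2 / (2).
R1 ← R1 − 1·R2.
R3 ← R3 − 4·R2.
R4 ← R4 − 7/4·R2.
Swap R3 and R4.
R3 ← R3 / (1/48).
R1 ← R1 + 5/12·R3.
R2 ← R2 − 5/12·R3.
Rank is 3 with 4 unknowns, leaving x4 free.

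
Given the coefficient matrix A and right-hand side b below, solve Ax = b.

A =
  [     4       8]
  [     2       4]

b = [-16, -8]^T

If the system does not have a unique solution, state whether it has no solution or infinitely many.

infinitely many solutions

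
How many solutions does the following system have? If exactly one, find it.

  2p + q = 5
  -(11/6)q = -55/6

From equation 1: q = 5 − 2·p.
Substitute into equation 2 and solve: p = 0.
Then q = 5.

p = 0, q = 5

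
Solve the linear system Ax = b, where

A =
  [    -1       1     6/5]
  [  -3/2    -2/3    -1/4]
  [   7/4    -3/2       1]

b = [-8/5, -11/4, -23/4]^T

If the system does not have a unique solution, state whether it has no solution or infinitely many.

Row-reduce the augmented matrix:
R1 ← R1 / (-1).
R2 ← R2 + 3/2·R1.
R3 ← R3 − 7/4·R1.
R2 ← R2 / (-13/6).
R1 ← R1 + 1·R2.
R3 ← R3 − 1/4·R2.
R3 ← R3 / (1489/520).
R1 ← R1 + 33/130·R3.
R2 ← R2 − 123/130·R3.
Reading off the reduced rows gives x_1 = 1, x_2 = 3, x_3 = -3.

x_1 = 1, x_2 = 3, x_3 = -3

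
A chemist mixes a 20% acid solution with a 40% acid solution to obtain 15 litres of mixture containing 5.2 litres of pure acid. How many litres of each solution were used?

litres of solution A: 4, litres of solution B: 11

Let a = litres of solution A, b = litres of solution B.
  a + b = 15
  (1/5)a + (2/5)b = 26/5
Row-reduce the augmented matrix:
R2 ← R2 − 1/5·R1.
R2 ← R2 / (1/5).
R1 ← R1 − 1·R2.
Reading off the reduced rows gives a = 4, b = 11.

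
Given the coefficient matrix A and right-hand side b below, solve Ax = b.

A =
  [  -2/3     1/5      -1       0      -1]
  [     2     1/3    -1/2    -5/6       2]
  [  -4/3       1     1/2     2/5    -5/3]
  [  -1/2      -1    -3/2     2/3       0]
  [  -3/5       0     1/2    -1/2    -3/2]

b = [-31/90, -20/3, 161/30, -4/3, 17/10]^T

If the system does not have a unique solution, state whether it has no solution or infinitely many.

Row-reduce the augmented matrix:
R1 ← R1 / (-2/3).
R2 ← R2 − 2·R1.
R3 ← R3 + 4/3·R1.
R4 ← R4 + 1/2·R1.
R5 ← R5 + 3/5·R1.
R2 ← R2 / (14/15).
R1 ← R1 + 3/10·R2.
R3 ← R3 − 3/5·R2.
R4 ← R4 + 23/20·R2.
R5 ← R5 + 9/50·R2.
R3 ← R3 / (19/4).
R1 ← R1 − 3/8·R3.
R2 ← R2 + 15/4·R3.
R4 ← R4 + 81/16·R3.
R5 ← R5 − 29/40·R3.
R4 ← R4 / (10169/15960).
R1 ← R1 + 909/2660·R4.
R2 ← R2 + 41/266·R4.
R3 ← R3 − 131/665·R4.
R5 ← R5 + 10687/13300·R4.
R5 ← R5 / (-72547/305070).
R1 ← R1 − 14246/10169·R5.
R2 ← R2 + 1685/10169·R5.
R3 ← R3 − 1004/30507·R5.
R4 ← R4 − 8910/10169·R5.
Reading off the reduced rows gives x_1 = -1/3, x_2 = 1/2, x_3 = 2, x_4 = 3, x_5 = -4/3.

x_1 = -1/3, x_2 = 1/2, x_3 = 2, x_4 = 3, x_5 = -4/3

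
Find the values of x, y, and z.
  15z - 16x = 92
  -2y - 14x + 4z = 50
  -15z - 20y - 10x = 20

x = -2, y = -3, z = 4

Row-reduce the augmented matrix:
R1 ← R1 / (-16).
R2 ← R2 + 14·R1.
R3 ← R3 + 10·R1.
R2 ← R2 / (-2).
R3 ← R3 + 20·R2.
R3 ← R3 / (535/8).
R1 ← R1 + 15/16·R3.
R2 ← R2 − 73/16·R3.
Reading off the reduced rows gives x = -2, y = -3, z = 4.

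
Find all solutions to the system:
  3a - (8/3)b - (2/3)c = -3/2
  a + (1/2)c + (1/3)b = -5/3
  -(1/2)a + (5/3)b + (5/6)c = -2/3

no solution

Row-reduce:
R1 ← R1 / (3).
R2 ← R2 − 1·R1.
R3 ← R3 + 1/2·R1.
R2 ← R2 / (11/9).
R1 ← R1 + 8/9·R2.
R3 ← R3 − 11/9·R2.
Row 3 reduces to 0 = 1/4, a contradiction. The system is inconsistent.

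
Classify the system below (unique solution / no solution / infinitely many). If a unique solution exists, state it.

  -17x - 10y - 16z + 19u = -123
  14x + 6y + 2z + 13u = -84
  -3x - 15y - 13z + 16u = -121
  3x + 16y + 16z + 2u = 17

Row-reduce the augmented matrix:
R1 ← R1 / (-17).
R2 ← R2 − 14·R1.
R3 ← R3 + 3·R1.
R4 ← R4 − 3·R1.
R2 ← R2 / (-38/17).
R1 ← R1 − 10/17·R2.
R3 ← R3 + 225/17·R2.
R4 ← R4 − 242/17·R2.
R3 ← R3 / (56).
R1 ← R1 + 2·R3.
R2 ← R2 − 5·R3.
R4 ← R4 + 58·R3.
R4 ← R4 / (26823/1064).
R1 ← R1 − 867/1064·R4.
R2 ← R2 − 2553/2128·R4.
R3 ← R3 + 5965/2128·R4.
Reading off the reduced rows gives x = -1, y = 1, z = 1, u = -6.

x = -1, y = 1, z = 1, u = -6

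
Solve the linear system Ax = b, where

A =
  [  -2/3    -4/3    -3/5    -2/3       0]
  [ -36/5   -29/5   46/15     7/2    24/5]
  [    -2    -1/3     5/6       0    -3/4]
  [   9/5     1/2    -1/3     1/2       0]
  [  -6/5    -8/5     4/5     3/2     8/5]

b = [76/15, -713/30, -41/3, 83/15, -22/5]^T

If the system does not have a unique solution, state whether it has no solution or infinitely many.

Row-reduce:
R1 ← R1 / (-2/3).
R2 ← R2 + 36/5·R1.
R3 ← R3 + 2·R1.
R4 ← R4 − 9/5·R1.
R5 ← R5 + 6/5·R1.
R2 ← R2 / (43/5).
R1 ← R1 − 2·R2.
R3 ← R3 − 11/3·R2.
R4 ← R4 + 31/10·R2.
R5 ← R5 − 4/5·R2.
R3 ← R3 / (-5561/3870).
R1 ← R1 + 1703/1290·R3.
R2 ← R2 − 716/645·R3.
R4 ← R4 − 3199/2150·R3.
R5 ← R5 − 3199/3225·R3.
R4 ← R4 / (-2133/22244).
R1 ← R1 − 9625/11122·R4.
R2 ← R2 + 8175/11122·R4.
R3 ← R3 − 9915/5561·R4.
R5 ← R5 + 711/11122·R4.
Row 5 reduces to 0 = -1/6, a contradiction. The system is inconsistent.

no solution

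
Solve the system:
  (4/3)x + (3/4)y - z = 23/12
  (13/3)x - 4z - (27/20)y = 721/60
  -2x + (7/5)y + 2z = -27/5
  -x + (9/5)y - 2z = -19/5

no solution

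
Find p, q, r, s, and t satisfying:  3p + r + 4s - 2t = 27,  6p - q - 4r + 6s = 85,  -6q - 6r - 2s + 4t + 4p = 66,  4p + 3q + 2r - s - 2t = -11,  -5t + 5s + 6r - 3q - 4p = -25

p = 5, q = -3, r = -4, s = 6, t = 4

Row-reduce the augmented matrix:
R1 ← R1 / (3).
R2 ← R2 − 6·R1.
R3 ← R3 − 4·R1.
R4 ← R4 − 4·R1.
R5 ← R5 + 4·R1.
R2 ← R2 / (-1).
R3 ← R3 + 6·R2.
R4 ← R4 − 3·R2.
R5 ← R5 + 3·R2.
R3 ← R3 / (86/3).
R1 ← R1 − 1/3·R3.
R2 ← R2 − 6·R3.
R4 ← R4 + 52/3·R3.
R5 ← R5 − 76/3·R3.
R4 ← R4 / (-409/43).
R1 ← R1 − 55/43·R4.
R2 ← R2 − 44/43·R4.
R3 ← R3 − 7/43·R4.
R5 ← R5 − 525/43·R4.
R5 ← R5 / (-631/409).
R1 ← R1 + 70/409·R5.
R2 ← R2 + 56/409·R5.
R3 ← R3 + 232/409·R5.
R4 ← R4 + 94/409·R5.
Reading off the reduced rows gives p = 5, q = -3, r = -4, s = 6, t = 4.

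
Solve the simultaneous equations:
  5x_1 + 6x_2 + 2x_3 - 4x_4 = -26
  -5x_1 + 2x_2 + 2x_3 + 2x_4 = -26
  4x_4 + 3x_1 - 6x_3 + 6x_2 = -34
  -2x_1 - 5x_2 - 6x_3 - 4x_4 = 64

Row-reduce the augmented matrix:
R1 ← R1 / (5).
R2 ← R2 + 5·R1.
R3 ← R3 − 3·R1.
R4 ← R4 + 2·R1.
R2 ← R2 / (8).
R1 ← R1 − 6/5·R2.
R3 ← R3 − 12/5·R2.
R4 ← R4 + 13/5·R2.
R3 ← R3 / (-42/5).
R1 ← R1 + 1/5·R3.
R2 ← R2 − 1/2·R3.
R4 ← R4 + 39/10·R3.
R4 ← R4 / (-19/2).
R1 ← R1 + 2/3·R4.
R2 ← R2 − 1/6·R4.
R3 ← R3 + 5/6·R4.
Reading off the reduced rows gives x_1 = 0, x_2 = -6, x_3 = -3, x_4 = -4.

x_1 = 0, x_2 = -6, x_3 = -3, x_4 = -4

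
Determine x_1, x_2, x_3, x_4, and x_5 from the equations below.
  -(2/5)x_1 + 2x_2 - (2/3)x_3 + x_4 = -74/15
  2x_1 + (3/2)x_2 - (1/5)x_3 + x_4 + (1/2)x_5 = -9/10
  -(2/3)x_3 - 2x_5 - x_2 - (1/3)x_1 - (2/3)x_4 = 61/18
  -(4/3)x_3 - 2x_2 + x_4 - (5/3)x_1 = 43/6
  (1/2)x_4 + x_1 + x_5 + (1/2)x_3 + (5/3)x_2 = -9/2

x_1 = 3/2, x_2 = -3, x_3 = -3, x_4 = -1/3, x_5 = 2/3

Row-reduce the augmented matrix:
R1 ← R1 / (-2/5).
R2 ← R2 − 2·R1.
R3 ← R3 + 1/3·R1.
R4 ← R4 + 5/3·R1.
R5 ← R5 − 1·R1.
R2 ← R2 / (23/2).
R1 ← R1 + 5·R2.
R3 ← R3 + 8/3·R2.
R4 ← R4 + 31/3·R2.
R5 ← R5 − 20/3·R2.
R3 ← R3 / (-107/115).
R1 ← R1 − 3/23·R3.
R2 ← R2 + 106/345·R3.
R4 ← R4 + 199/115·R3.
R5 ← R5 − 365/414·R3.
R4 ← R4 / (779/321).
R1 ← R1 − 10/107·R4.
R2 ← R2 − 179/321·R4.
R3 ← R3 − 25/214·R4.
R5 ← R5 + 2239/3852·R4.
R5 ← R5 / (-10789/84132).
R1 ← R1 + 155/779·R5.
R2 ← R2 + 1702/7011·R5.
R3 ← R3 − 8575/4674·R5.
R4 ← R4 − 1269/779·R5.
Reading off the reduced rows gives x_1 = 3/2, x_2 = -3, x_3 = -3, x_4 = -1/3, x_5 = 2/3.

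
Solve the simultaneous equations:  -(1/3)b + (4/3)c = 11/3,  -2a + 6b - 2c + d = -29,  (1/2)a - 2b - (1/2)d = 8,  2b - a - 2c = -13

infinitely many solutions

Row-reduce:
Swap R1 and R2.
R1 ← R1 / (-2).
R3 ← R3 − 1/2·R1.
R4 ← R4 + 1·R1.
R2 ← R2 / (-1/3).
R1 ← R1 + 3·R2.
R3 ← R3 + 1/2·R2.
R4 ← R4 + 1·R2.
R3 ← R3 / (-5/2).
R1 ← R1 + 11·R3.
R2 ← R2 + 4·R3.
R4 ← R4 + 5·R3.
Rank is 3 with 4 unknowns, leaving d free.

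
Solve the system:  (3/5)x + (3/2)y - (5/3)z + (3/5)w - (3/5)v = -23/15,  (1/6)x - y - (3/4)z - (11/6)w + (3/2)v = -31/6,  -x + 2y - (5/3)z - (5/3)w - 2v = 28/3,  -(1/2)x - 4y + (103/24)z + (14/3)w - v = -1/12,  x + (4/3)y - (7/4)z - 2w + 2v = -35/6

no solution

Row-reduce:
R1 ← R1 / (3/5).
R2 ← R2 − 1/6·R1.
R3 ← R3 + 1·R1.
R4 ← R4 + 1/2·R1.
R5 ← R5 − 1·R1.
R2 ← R2 / (-17/12).
R1 ← R1 − 5/2·R2.
R3 ← R3 − 9/2·R2.
R4 ← R4 + 11/4·R2.
R5 ← R5 + 7/6·R2.
R3 ← R3 / (-1639/306).
R1 ← R1 + 335/102·R3.
R2 ← R2 − 31/153·R3.
R4 ← R4 − 4235/1224·R3.
R5 ← R5 − 2321/1836·R3.
R4 ← R4 / (2018/447).
R1 ← R1 − 2909/1639·R4.
R2 ← R2 − 5636/4917·R4.
R3 ← R3 − 2148/1639·R4.
R5 ← R5 + 4036/1341·R4.
Row 5 reduces to 0 = 1/3, a contradiction. The system is inconsistent.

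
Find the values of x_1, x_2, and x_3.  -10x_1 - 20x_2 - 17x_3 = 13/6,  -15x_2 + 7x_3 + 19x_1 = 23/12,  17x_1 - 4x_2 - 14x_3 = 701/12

x_1 = 7/4, x_2 = 1, x_3 = -7/3

Row-reduce the augmented matrix:
R1 ← R1 / (-10).
R2 ← R2 − 19·R1.
R3 ← R3 − 17·R1.
R2 ← R2 / (-53).
R1 ← R1 − 2·R2.
R3 ← R3 + 38·R2.
R3 ← R3 / (-13123/530).
R1 ← R1 − 79/106·R3.
R2 ← R2 − 253/530·R3.
Reading off the reduced rows gives x_1 = 7/4, x_2 = 1, x_3 = -7/3.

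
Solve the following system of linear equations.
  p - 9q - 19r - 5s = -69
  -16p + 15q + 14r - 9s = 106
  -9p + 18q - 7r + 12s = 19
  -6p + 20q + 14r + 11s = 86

p = 3, q = 6, r = 2, s = -4

Row-reduce the augmented matrix:
R2 ← R2 + 16·R1.
R3 ← R3 + 9·R1.
R4 ← R4 + 6·R1.
R2 ← R2 / (-129).
R1 ← R1 + 9·R2.
R3 ← R3 + 63·R2.
R4 ← R4 + 34·R2.
R3 ← R3 / (-1564/43).
R1 ← R1 − 53/43·R3.
R2 ← R2 − 290/129·R3.
R4 ← R4 + 3040/129·R3.
R4 ← R4 / (-2725/1173).
R1 ← R1 − 1223/782·R4.
R2 ← R2 − 1568/1173·R4.
R3 ← R3 + 225/782·R4.
Reading off the reduced rows gives p = 3, q = 6, r = 2, s = -4.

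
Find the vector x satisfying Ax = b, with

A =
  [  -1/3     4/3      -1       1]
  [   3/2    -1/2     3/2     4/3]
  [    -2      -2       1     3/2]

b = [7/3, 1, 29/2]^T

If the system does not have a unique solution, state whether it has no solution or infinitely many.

infinitely many solutions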